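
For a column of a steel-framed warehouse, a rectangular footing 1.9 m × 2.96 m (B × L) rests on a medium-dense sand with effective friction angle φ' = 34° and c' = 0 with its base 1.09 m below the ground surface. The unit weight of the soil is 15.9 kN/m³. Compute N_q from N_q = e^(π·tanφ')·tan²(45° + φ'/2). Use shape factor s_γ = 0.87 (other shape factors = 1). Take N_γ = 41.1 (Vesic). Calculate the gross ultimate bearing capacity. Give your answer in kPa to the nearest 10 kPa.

q_ult ≈ 1050 kPa

tan34° = 0.6745, so N_q = e^(π×0.6745)·tan²(62°) = 8.323 × 3.537 = 29.44.
q = γ·D_f = 15.9 × 1.09 = 17.331 kPa.
q·N_q = 17.331 × 29.44 = 510.22 kPa
0.5·γ·B·N_γ·s_γ = 0.5 × 15.9 × 1.9 × 41.1 × 0.87 = 540.11 kPa
q_ult = 510.22 + 540.11 = 1050.3 kPa.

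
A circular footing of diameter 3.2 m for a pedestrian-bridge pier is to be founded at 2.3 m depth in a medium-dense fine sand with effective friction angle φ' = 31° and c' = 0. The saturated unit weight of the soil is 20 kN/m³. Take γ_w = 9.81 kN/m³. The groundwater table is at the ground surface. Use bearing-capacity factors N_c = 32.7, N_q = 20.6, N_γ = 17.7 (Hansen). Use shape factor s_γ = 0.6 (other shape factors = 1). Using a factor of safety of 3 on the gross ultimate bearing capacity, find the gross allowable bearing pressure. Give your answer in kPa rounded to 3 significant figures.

With the water table at the surface the whole profile is submerged: γ' = 20 − 9.81 = 10.19 kN/m³, so q = γ'·D_f = 23.437 kPa; the same γ' applies in the ½γBN_γ term.
q_ult = q·N_q + 0.5·γ·B·N_γ·s_γ
     = 23.437 × 20.6 + 0.5 × 10.19 × 3.2 × 17.7 × 0.6
     = 482.8 + 173.15 = 655.95 kPa.
q_all = 655.95 / 3 = 218.65 kPa.

q_all ≈ 219 kPa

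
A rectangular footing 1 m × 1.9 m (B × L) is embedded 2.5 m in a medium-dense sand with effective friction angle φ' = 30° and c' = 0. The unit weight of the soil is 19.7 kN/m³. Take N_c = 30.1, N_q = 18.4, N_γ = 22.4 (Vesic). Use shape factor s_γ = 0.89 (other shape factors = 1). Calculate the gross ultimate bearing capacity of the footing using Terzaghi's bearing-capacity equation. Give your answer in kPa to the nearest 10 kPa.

q_ult ≈ 1100 kPa

Overburden at base level: q = 19.7 × 2.5 = 49.25 kPa.
Surcharge term q·N_q = 49.25 × 18.4 = 906.2 kPa; self-weight term 0.5·γ·B·N_γ·s_γ = 0.5 × 19.7 × 1 × 22.4 × 0.89 = 196.37 kPa.
q_ult = 906.2 + 196.37 = 1102.6 kPa.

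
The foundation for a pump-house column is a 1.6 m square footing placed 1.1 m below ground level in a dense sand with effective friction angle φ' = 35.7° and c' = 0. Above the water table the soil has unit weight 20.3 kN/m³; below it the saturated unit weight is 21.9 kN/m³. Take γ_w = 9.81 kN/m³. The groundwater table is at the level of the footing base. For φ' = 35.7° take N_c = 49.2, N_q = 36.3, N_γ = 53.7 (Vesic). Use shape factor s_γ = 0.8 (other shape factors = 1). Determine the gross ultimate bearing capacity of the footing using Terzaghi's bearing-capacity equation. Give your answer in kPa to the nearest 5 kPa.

q_ult ≈ 1225 kPa

q = γ·D_f = 20.3 × 1.1 = 22.33 kPa.
For the ½γBN_γ term take γ' = 21.9 − 9.81 = 12.09 kN/m³ (soil below base is submerged).
q·N_q = 22.33 × 36.3 = 810.58 kPa
0.5·γ·B·N_γ·s_γ = 0.5 × 12.09 × 1.6 × 53.7 × 0.8 = 415.51 kPa
q_ult = 810.58 + 415.51 = 1226.1 kPa.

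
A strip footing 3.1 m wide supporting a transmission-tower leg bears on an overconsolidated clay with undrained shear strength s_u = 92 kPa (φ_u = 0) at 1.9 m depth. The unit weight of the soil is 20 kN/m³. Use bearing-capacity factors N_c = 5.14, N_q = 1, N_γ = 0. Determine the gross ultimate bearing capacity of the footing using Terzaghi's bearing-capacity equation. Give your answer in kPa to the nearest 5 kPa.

Effective surcharge at the founding depth q = γ·D_f = 20 × 1.9 = 38 kPa.
q_ult = c·N_c + q·N_q
     = 92 × 5.14 + 38 × 1
     = 472.88 + 38 = 510.88 kPa.

q_ult ≈ 510 kPa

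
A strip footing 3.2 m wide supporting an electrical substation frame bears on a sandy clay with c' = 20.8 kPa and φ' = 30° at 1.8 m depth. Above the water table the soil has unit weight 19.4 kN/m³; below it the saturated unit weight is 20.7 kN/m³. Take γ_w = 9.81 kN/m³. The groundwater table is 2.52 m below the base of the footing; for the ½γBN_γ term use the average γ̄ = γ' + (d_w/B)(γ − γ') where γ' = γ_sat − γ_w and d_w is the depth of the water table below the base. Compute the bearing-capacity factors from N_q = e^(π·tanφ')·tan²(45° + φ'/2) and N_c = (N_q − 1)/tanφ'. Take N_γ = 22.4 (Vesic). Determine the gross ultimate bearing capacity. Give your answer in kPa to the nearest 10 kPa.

q_ult ≈ 1900 kPa

tan30° = 0.5774, so N_q = e^(π×0.5774)·tan²(60°) = 6.134 × 3.0 = 18.4.
N_c = (18.4 − 1)/tan30° = 30.14.
q = γ·D_f = 19.4 × 1.8 = 34.92 kPa.
γ' = 10.89 kN/m³; averaging over the depth B below the base, γ̄ = γ' + (d_w/B)(γ − γ') = 17.592 kN/m³.
c·N_c = 20.8 × 30.14 = 626.9 kPa
q·N_q = 34.92 × 18.401 = 642.57 kPa
0.5·γ·B·N_γ = 0.5 × 17.592 × 3.2 × 22.4 = 630.48 kPa
q_ult = 626.9 + 642.57 + 630.48 = 1900 kPa.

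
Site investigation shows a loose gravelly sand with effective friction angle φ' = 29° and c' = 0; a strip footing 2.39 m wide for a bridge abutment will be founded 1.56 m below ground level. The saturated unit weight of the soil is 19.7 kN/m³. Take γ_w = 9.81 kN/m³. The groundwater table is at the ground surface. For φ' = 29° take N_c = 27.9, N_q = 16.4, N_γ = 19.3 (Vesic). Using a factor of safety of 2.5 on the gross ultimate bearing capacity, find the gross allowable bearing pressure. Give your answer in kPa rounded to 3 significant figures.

q_all ≈ 192 kPa

γ' = 19.7 − 9.81 = 9.89 kN/m³ (submerged throughout). q = 9.89 × 1.56 = 15.428 kPa; the same γ' applies in the ½γBN_γ term.
q·N_q = 15.428 × 16.4 = 253.03 kPa
0.5·γ·B·N_γ = 0.5 × 9.89 × 2.39 × 19.3 = 228.1 kPa
q_ult = 253.03 + 228.1 = 481.12 kPa.
q_all = 481.12 / 2.5 = 192.45 kPa.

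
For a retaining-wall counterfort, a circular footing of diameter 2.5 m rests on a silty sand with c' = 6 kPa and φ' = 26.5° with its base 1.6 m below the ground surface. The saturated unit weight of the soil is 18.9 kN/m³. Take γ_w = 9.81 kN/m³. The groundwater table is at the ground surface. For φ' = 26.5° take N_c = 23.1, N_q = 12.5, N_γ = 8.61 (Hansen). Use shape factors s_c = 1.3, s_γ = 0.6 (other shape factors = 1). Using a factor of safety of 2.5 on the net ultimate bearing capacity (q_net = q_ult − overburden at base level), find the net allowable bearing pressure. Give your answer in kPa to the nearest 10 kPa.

q_all(net) ≈ 160 kPa

γ' = 18.9 − 9.81 = 9.09 kN/m³ (submerged throughout). q = 9.09 × 1.6 = 14.544 kPa; the same γ' applies in the ½γBN_γ term.
c·N_c·s_c = 6 × 23.1 × 1.3 = 180.18 kPa
q·N_q = 14.544 × 12.5 = 181.8 kPa
0.5·γ·B·N_γ·s_γ = 0.5 × 9.09 × 2.5 × 8.61 × 0.6 = 58.699 kPa
q_ult = 180.18 + 181.8 + 58.699 = 420.68 kPa.
q_net = 420.68 − 14.544 = 406.13 kPa.
q_all(net) = 406.13 / 2.5 = 162.45 kPa.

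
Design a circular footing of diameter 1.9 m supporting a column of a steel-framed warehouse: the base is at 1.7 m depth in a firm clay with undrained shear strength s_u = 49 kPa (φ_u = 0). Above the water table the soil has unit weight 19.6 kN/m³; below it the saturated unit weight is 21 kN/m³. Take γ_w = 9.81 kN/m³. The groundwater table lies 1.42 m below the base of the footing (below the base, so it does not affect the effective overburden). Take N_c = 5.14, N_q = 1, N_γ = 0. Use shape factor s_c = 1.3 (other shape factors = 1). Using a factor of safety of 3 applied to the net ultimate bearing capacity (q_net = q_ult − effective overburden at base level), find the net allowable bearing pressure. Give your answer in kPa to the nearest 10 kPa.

Overburden at base level: q = 19.6 × 1.7 = 33.32 kPa.
Cohesion term c·N_c·s_c = 49 × 5.14 × 1.3 = 327.42 kPa; surcharge term q·N_q = 33.32 × 1 = 33.32 kPa.
q_ult = 327.42 + 33.32 = 360.74 kPa.
Net ultimate: q_net = 360.74 − 33.32 = 327.42 kPa.
q_all(net) = 327.42 / 3 = 109.14 kPa.

q_all(net) ≈ 110 kPa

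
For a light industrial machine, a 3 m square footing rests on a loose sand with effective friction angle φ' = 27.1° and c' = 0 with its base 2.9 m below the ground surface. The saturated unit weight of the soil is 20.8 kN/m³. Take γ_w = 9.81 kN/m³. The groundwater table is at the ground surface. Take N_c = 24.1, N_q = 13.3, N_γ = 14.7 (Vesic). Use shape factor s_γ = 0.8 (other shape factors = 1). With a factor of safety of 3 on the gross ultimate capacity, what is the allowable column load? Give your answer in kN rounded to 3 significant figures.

P_all ≈ 1850 kN

γ' = 20.8 − 9.81 = 10.99 kN/m³ (submerged throughout). q = 10.99 × 2.9 = 31.871 kPa; the same γ' applies in the ½γBN_γ term.
q·N_q = 31.871 × 13.3 = 423.88 kPa
0.5·γ·B·N_γ·s_γ = 0.5 × 10.99 × 3 × 14.7 × 0.8 = 193.86 kPa
q_ult = 423.88 + 193.86 = 617.75 kPa.
Gross allowable pressure q_all = 617.75 / 3 = 205.92 kPa.
Footing area = 9 m², so allowable column load = 205.92 × 9 = 1853.2 kN.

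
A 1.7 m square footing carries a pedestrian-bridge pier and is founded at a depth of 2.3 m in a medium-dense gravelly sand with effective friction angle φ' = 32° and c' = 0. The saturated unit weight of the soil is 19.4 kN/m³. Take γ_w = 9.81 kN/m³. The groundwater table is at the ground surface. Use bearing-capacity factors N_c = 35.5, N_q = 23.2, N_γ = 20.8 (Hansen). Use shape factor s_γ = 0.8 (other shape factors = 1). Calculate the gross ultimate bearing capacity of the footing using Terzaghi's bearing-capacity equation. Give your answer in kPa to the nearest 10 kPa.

γ' = 19.4 − 9.81 = 9.59 kN/m³ (submerged throughout). q = 9.59 × 2.3 = 22.057 kPa; the same γ' applies in the ½γBN_γ term.
q·N_q = 22.057 × 23.2 = 511.72 kPa
0.5·γ·B·N_γ·s_γ = 0.5 × 9.59 × 1.7 × 20.8 × 0.8 = 135.64 kPa
q_ult = 511.72 + 135.64 = 647.36 kPa.

q_ult ≈ 650 kPa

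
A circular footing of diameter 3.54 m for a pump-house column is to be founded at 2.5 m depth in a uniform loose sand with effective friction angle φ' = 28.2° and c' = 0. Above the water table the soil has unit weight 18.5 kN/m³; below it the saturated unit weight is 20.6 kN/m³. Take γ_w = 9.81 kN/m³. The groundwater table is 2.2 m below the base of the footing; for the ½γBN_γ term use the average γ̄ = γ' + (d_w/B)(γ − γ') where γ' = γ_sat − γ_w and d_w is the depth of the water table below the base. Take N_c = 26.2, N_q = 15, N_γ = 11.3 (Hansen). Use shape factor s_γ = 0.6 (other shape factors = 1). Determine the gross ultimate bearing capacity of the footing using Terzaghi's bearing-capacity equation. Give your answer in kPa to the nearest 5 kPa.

q_ult ≈ 880 kPa

Overburden at base level: q = 18.5 × 2.5 = 46.25 kPa.
The water table is 2.2 m below the base (< B = 3.54 m), so the ½γBN_γ term uses γ̄ = γ' + (d_w/B)(γ − γ') = 10.79 + (2.2/3.54)(18.5 − 10.79) = 15.582 kN/m³.
Surcharge term q·N_q = 46.25 × 15 = 693.75 kPa; self-weight term 0.5·γ·B·N_γ·s_γ = 0.5 × 15.582 × 3.54 × 11.3 × 0.6 = 186.99 kPa.
q_ult = 693.75 + 186.99 = 880.74 kPa.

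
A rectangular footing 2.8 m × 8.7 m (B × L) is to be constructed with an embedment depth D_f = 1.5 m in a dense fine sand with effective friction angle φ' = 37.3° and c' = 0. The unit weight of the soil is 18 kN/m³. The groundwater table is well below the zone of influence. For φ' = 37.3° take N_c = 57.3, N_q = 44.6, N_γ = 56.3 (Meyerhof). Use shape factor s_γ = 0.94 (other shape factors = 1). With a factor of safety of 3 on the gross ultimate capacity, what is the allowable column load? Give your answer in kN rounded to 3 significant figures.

P_all ≈ 20600 kN

q = γ·D_f = 18 × 1.5 = 27 kPa.
q·N_q = 27 × 44.6 = 1204.2 kPa
0.5·γ·B·N_γ·s_γ = 0.5 × 18 × 2.8 × 56.3 × 0.94 = 1333.6 kPa
q_ult = 1204.2 + 1333.6 = 2537.8 kPa.
Gross allowable pressure q_all = 2537.8 / 3 = 845.94 kPa.
Footing area = 24.36 m², so allowable column load = 845.94 × 24.36 = 20607 kN.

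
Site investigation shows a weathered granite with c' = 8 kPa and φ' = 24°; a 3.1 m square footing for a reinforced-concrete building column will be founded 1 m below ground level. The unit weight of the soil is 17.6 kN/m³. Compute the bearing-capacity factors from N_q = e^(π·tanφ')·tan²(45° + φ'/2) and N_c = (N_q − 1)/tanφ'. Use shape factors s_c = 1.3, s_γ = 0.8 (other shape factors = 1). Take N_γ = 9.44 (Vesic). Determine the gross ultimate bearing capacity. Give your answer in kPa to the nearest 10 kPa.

tan24° = 0.4452, so N_q = e^(π×0.4452)·tan²(57°) = 4.05 × 2.371 = 9.6.
N_c = (9.6 − 1)/tan24° = 19.32.
Effective surcharge at the founding depth q = γ·D_f = 17.6 × 1 = 17.6 kPa.
q_ult = c·N_c·s_c + q·N_q + 0.5·γ·B·N_γ·s_γ
     = 8 × 19.324 × 1.3 + 17.6 × 9.6034 + 0.5 × 17.6 × 3.1 × 9.44 × 0.8
     = 200.96 + 169.02 + 206.02 = 576 kPa.

q_ult ≈ 580 kPa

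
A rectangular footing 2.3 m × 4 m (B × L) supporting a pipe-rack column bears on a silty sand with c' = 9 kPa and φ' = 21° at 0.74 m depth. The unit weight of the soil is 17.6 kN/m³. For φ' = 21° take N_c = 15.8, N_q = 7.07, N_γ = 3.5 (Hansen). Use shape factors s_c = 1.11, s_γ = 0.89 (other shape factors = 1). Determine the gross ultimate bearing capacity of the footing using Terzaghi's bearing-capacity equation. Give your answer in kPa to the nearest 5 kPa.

q_ult ≈ 315 kPa

q = γ·D_f = 17.6 × 0.74 = 13.024 kPa.
c·N_c·s_c = 9 × 15.8 × 1.11 = 157.84 kPa
q·N_q = 13.024 × 7.07 = 92.08 kPa
0.5·γ·B·N_γ·s_γ = 0.5 × 17.6 × 2.3 × 3.5 × 0.89 = 63.048 kPa
q_ult = 157.84 + 92.08 + 63.048 = 312.97 kPa.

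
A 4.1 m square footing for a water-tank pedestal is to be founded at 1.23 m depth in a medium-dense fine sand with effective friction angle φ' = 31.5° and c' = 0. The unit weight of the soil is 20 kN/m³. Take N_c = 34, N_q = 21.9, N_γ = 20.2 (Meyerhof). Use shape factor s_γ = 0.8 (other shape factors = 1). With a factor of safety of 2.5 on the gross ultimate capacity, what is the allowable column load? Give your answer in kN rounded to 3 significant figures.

P_all ≈ 8080 kN

q = γ·D_f = 20 × 1.23 = 24.6 kPa.
q·N_q = 24.6 × 21.9 = 538.74 kPa
0.5·γ·B·N_γ·s_γ = 0.5 × 20 × 4.1 × 20.2 × 0.8 = 662.56 kPa
q_ult = 538.74 + 662.56 = 1201.3 kPa.
Gross allowable pressure q_all = 1201.3 / 2.5 = 480.52 kPa.
Footing area = 16.81 m², so allowable column load = 480.52 × 16.81 = 8077.5 kN.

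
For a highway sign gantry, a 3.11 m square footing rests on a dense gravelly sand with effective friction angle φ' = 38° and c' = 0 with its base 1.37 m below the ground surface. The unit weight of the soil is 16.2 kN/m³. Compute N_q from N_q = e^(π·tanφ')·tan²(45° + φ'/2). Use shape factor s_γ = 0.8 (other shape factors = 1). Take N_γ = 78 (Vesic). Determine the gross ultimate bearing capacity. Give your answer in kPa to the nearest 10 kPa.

q_ult ≈ 2660 kPa

tan38° = 0.7813, so N_q = e^(π×0.7813)·tan²(64°) = 11.64 × 4.204 = 48.93.
Overburden at base level: q = 16.2 × 1.37 = 22.194 kPa.
Surcharge term q·N_q = 22.194 × 48.933 = 1086 kPa; self-weight term 0.5·γ·B·N_γ·s_γ = 0.5 × 16.2 × 3.11 × 78 × 0.8 = 1571.9 kPa.
q_ult = 1086 + 1571.9 = 2657.9 kPa.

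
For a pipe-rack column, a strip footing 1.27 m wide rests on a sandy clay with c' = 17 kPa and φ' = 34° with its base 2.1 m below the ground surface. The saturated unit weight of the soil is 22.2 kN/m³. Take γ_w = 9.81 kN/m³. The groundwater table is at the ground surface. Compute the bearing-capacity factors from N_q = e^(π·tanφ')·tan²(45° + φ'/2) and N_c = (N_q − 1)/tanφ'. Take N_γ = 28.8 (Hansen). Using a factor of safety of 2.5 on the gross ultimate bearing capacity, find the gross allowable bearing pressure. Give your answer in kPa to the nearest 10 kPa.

N_q = e^(π·tan34°)·tan²(62°) = 29.44; N_c = (N_q − 1)/tanφ' = 42.16.
γ' = 22.2 − 9.81 = 12.39 kN/m³ (submerged throughout). q = 12.39 × 2.1 = 26.019 kPa; the same γ' applies in the ½γBN_γ term.
c·N_c = 17 × 42.164 = 716.78 kPa
q·N_q = 26.019 × 29.44 = 765.99 kPa
0.5·γ·B·N_γ = 0.5 × 12.39 × 1.27 × 28.8 = 226.59 kPa
q_ult = 716.78 + 765.99 + 226.59 = 1709.4 kPa.
q_all = 1709.4 / 2.5 = 683.75 kPa.

q_all ≈ 680 kPa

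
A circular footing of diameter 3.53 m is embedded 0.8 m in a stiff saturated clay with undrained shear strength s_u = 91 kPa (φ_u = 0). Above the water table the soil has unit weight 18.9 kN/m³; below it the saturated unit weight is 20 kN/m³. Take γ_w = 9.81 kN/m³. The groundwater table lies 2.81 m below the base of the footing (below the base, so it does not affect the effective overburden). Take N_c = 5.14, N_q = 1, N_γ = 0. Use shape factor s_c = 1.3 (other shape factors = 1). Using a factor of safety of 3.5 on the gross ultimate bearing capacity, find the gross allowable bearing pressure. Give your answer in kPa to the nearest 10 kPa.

q_all ≈ 180 kPa

q = γ·D_f = 18.9 × 0.8 = 15.12 kPa.
c·N_c·s_c = 91 × 5.14 × 1.3 = 608.06 kPa
q·N_q = 15.12 × 1 = 15.12 kPa
q_ult = 608.06 + 15.12 = 623.18 kPa.
q_all = 623.18 / 3.5 = 178.05 kPa.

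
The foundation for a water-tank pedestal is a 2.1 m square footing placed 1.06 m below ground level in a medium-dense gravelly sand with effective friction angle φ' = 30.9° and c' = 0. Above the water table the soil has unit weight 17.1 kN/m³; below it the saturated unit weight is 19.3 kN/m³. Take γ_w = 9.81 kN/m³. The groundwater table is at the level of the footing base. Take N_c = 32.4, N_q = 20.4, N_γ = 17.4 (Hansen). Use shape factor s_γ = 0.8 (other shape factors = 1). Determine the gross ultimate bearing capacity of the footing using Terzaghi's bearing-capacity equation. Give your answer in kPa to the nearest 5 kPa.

q_ult ≈ 510 kPa

Effective surcharge at the founding depth q = γ·D_f = 17.1 × 1.06 = 18.126 kPa.
The water table coincides with the base, so in the self-weight term γ → γ' = 9.49 kN/m³.
q_ult = q·N_q + 0.5·γ·B·N_γ·s_γ
     = 18.126 × 20.4 + 0.5 × 9.49 × 2.1 × 17.4 × 0.8
     = 369.77 + 138.71 = 508.48 kPa.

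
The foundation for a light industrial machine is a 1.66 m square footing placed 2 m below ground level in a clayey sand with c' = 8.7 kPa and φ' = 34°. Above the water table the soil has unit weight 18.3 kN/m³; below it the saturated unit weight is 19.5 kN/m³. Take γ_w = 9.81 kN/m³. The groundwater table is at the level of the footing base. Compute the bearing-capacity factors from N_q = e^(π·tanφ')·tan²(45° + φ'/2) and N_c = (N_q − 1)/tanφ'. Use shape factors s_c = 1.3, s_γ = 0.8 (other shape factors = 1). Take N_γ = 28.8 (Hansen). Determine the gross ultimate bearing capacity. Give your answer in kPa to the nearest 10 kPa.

q_ult ≈ 1740 kPa

tan34° = 0.6745, so N_q = e^(π×0.6745)·tan²(62°) = 8.323 × 3.537 = 29.44.
N_c = (29.44 − 1)/tan34° = 42.16.
Effective surcharge at the founding depth q = γ·D_f = 18.3 × 2 = 36.6 kPa.
The water table coincides with the base, so in the self-weight term γ → γ' = 9.69 kN/m³.
q_ult = c·N_c·s_c + q·N_q + 0.5·γ·B·N_γ·s_γ
     = 8.7 × 42.164 × 1.3 + 36.6 × 29.44 + 0.5 × 9.69 × 1.66 × 28.8 × 0.8
     = 476.87 + 1077.5 + 185.3 = 1739.7 kPa.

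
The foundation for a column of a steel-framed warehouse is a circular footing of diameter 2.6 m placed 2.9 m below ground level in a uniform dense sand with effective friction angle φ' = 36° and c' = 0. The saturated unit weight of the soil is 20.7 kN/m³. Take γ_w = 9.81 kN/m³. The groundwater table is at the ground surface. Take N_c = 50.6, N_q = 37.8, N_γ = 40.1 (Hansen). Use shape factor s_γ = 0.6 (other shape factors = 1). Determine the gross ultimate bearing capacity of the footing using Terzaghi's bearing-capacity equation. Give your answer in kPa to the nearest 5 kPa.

q_ult ≈ 1535 kPa

Water table at ground surface, so effective unit weight γ' = 20.7 − 9.81 = 10.89 kN/m³ is used throughout; overburden q = 10.89 × 2.9 = 31.581 kPa; the same γ' applies in the ½γBN_γ term.
Surcharge term q·N_q = 31.581 × 37.8 = 1193.8 kPa; self-weight term 0.5·γ·B·N_γ·s_γ = 0.5 × 10.89 × 2.6 × 40.1 × 0.6 = 340.62 kPa.
q_ult = 1193.8 + 340.62 = 1534.4 kPa.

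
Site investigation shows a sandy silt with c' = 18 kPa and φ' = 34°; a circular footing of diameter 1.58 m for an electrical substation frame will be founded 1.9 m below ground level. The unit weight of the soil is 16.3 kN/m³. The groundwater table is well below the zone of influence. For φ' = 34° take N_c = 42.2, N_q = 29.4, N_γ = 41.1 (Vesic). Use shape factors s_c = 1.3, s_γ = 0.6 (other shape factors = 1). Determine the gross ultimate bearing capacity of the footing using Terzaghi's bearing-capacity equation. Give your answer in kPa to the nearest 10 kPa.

Overburden at base level: q = 16.3 × 1.9 = 30.97 kPa.
Cohesion term c·N_c·s_c = 18 × 42.2 × 1.3 = 987.48 kPa; surcharge term q·N_q = 30.97 × 29.4 = 910.52 kPa; self-weight term 0.5·γ·B·N_γ·s_γ = 0.5 × 16.3 × 1.58 × 41.1 × 0.6 = 317.55 kPa.
q_ult = 987.48 + 910.52 + 317.55 = 2215.5 kPa.

q_ult ≈ 2220 kPa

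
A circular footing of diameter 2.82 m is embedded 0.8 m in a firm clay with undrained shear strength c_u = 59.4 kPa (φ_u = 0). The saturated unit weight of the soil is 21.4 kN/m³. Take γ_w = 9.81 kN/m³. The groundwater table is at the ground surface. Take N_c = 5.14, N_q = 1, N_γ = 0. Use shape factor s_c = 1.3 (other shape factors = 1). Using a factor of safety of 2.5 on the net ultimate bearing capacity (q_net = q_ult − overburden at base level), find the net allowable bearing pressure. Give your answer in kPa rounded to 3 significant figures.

q_all(net) ≈ 159 kPa

γ' = 21.4 − 9.81 = 11.59 kN/m³ (submerged throughout). q = 11.59 × 0.8 = 9.272 kPa.
c·N_c·s_c = 59.4 × 5.14 × 1.3 = 396.91 kPa
q·N_q = 9.272 × 1 = 9.272 kPa
q_ult = 396.91 + 9.272 = 406.18 kPa.
q_net = 406.18 − 9.272 = 396.91 kPa.
q_all(net) = 396.91 / 2.5 = 158.76 kPa.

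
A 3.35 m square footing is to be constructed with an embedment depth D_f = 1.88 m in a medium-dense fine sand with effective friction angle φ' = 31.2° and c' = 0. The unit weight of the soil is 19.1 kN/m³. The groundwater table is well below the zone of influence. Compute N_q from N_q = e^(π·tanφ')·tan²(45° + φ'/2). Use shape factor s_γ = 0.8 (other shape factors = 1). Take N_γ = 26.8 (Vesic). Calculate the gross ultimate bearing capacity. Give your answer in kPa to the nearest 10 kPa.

q_ult ≈ 1440 kPa

tan31.2° = 0.6056, so N_q = e^(π×0.6056)·tan²(60.6°) = 6.703 × 3.15 = 21.11.
Overburden at base level: q = 19.1 × 1.88 = 35.908 kPa.
Surcharge term q·N_q = 35.908 × 21.113 = 758.13 kPa; self-weight term 0.5·γ·B·N_γ·s_γ = 0.5 × 19.1 × 3.35 × 26.8 × 0.8 = 685.92 kPa.
q_ult = 758.13 + 685.92 = 1444 kPa.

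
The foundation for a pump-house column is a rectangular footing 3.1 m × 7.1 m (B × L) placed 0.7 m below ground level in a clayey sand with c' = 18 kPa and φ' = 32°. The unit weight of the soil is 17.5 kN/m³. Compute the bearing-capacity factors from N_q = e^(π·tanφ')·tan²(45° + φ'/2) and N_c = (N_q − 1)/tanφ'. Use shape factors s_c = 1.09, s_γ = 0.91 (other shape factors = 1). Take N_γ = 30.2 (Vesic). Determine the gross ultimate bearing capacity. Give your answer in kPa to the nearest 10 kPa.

tan32° = 0.6249, so N_q = e^(π×0.6249)·tan²(61°) = 7.121 × 3.255 = 23.18.
N_c = (23.18 − 1)/tan32° = 35.49.
Effective surcharge at the founding depth q = γ·D_f = 17.5 × 0.7 = 12.25 kPa.
q_ult = c·N_c·s_c + q·N_q + 0.5·γ·B·N_γ·s_γ
     = 18 × 35.49 × 1.09 + 12.25 × 23.177 + 0.5 × 17.5 × 3.1 × 30.2 × 0.91
     = 696.32 + 283.92 + 745.45 = 1725.7 kPa.

q_ult ≈ 1730 kPa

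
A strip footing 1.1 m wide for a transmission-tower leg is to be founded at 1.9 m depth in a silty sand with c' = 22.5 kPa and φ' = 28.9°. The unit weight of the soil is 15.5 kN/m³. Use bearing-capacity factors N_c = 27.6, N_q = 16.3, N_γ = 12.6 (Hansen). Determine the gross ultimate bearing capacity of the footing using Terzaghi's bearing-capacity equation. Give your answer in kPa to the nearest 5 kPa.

q_ult ≈ 1210 kPa

q = γ·D_f = 15.5 × 1.9 = 29.45 kPa.
c·N_c = 22.5 × 27.6 = 621 kPa
q·N_q = 29.45 × 16.3 = 480.04 kPa
0.5·γ·B·N_γ = 0.5 × 15.5 × 1.1 × 12.6 = 107.42 kPa
q_ult = 621 + 480.04 + 107.42 = 1208.5 kPa.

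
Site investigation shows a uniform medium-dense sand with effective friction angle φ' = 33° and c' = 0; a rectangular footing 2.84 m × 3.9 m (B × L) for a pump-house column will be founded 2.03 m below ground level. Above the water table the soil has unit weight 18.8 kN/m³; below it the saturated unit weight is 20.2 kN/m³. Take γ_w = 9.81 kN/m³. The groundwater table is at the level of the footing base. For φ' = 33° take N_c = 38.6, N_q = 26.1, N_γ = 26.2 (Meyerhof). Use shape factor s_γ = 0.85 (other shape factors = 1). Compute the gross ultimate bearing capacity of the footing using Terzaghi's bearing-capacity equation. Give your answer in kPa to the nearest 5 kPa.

q_ult ≈ 1325 kPa

Overburden at base level: q = 18.8 × 2.03 = 38.164 kPa.
Below the base the soil is submerged, so the ½γBN_γ term uses γ' = 20.2 − 9.81 = 10.39 kN/m³.
Surcharge term q·N_q = 38.164 × 26.1 = 996.08 kPa; self-weight term 0.5·γ·B·N_γ·s_γ = 0.5 × 10.39 × 2.84 × 26.2 × 0.85 = 328.57 kPa.
q_ult = 996.08 + 328.57 = 1324.6 kPa.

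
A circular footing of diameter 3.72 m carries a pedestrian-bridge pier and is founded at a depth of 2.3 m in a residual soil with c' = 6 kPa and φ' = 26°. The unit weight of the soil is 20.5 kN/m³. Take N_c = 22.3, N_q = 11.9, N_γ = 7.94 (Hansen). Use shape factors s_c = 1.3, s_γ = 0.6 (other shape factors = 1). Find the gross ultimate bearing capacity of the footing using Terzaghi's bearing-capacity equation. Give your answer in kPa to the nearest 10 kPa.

q_ult ≈ 920 kPa

Effective surcharge at the founding depth q = γ·D_f = 20.5 × 2.3 = 47.15 kPa.
q_ult = c·N_c·s_c + q·N_q + 0.5·γ·B·N_γ·s_γ
     = 6 × 22.3 × 1.3 + 47.15 × 11.9 + 0.5 × 20.5 × 3.72 × 7.94 × 0.6
     = 173.94 + 561.09 + 181.65 = 916.68 kPa.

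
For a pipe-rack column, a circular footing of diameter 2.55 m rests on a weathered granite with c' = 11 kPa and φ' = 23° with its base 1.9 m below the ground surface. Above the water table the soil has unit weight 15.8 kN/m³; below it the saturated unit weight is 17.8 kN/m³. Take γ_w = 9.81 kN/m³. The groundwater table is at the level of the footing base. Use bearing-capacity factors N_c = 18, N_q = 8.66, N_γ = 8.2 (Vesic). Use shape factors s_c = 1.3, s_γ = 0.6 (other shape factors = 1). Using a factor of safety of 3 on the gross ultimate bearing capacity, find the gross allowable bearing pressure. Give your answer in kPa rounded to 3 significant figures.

Effective surcharge at the founding depth q = γ·D_f = 15.8 × 1.9 = 30.02 kPa.
The water table coincides with the base, so in the self-weight term γ → γ' = 7.99 kN/m³.
q_ult = c·N_c·s_c + q·N_q + 0.5·γ·B·N_γ·s_γ
     = 11 × 18 × 1.3 + 30.02 × 8.66 + 0.5 × 7.99 × 2.55 × 8.2 × 0.6
     = 257.4 + 259.97 + 50.121 = 567.49 kPa.
q_all = 567.49 / 3 = 189.16 kPa.

q_all ≈ 189 kPa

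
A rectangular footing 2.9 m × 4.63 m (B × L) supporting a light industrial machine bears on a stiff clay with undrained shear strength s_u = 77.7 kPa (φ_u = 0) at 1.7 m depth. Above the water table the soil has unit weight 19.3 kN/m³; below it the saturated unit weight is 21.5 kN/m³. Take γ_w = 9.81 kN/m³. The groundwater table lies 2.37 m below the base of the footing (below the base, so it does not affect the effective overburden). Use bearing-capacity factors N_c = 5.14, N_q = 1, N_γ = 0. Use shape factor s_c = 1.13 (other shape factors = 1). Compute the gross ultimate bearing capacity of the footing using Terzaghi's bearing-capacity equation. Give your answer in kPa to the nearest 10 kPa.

q_ult ≈ 480 kPa

q = γ·D_f = 19.3 × 1.7 = 32.81 kPa.
c·N_c·s_c = 77.7 × 5.14 × 1.13 = 451.3 kPa
q·N_q = 32.81 × 1 = 32.81 kPa
q_ult = 451.3 + 32.81 = 484.11 kPa.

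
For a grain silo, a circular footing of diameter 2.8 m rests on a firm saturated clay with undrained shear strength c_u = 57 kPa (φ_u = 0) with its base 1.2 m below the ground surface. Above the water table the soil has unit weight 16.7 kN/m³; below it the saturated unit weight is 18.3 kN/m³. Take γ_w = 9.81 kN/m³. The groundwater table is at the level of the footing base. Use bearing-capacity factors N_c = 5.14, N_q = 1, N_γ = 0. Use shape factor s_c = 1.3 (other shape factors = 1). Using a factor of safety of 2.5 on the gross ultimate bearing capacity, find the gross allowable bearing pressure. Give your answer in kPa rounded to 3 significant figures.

Effective surcharge at the founding depth q = γ·D_f = 16.7 × 1.2 = 20.04 kPa.
q_ult = c·N_c·s_c + q·N_q
     = 57 × 5.14 × 1.3 + 20.04 × 1
     = 380.87 + 20.04 = 400.91 kPa.
q_all = 400.91 / 2.5 = 160.37 kPa.

q_all ≈ 160 kPa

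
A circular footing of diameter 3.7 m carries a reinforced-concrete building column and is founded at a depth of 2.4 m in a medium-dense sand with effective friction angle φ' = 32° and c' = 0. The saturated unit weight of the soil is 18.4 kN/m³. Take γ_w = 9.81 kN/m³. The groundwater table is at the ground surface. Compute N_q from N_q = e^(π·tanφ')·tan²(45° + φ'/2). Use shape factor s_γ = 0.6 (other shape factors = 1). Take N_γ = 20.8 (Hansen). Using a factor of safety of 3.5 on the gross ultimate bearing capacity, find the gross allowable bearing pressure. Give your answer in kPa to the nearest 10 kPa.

q_all ≈ 190 kPa

N_q = e^(π·tan32°)·tan²(61°) = 23.18.
With the water table at the surface the whole profile is submerged: γ' = 18.4 − 9.81 = 8.59 kN/m³, so q = γ'·D_f = 20.616 kPa; the same γ' applies in the ½γBN_γ term.
q_ult = q·N_q + 0.5·γ·B·N_γ·s_γ
     = 20.616 × 23.177 + 0.5 × 8.59 × 3.7 × 20.8 × 0.6
     = 477.81 + 198.33 = 676.14 kPa.
q_all = 676.14 / 3.5 = 193.18 kPa.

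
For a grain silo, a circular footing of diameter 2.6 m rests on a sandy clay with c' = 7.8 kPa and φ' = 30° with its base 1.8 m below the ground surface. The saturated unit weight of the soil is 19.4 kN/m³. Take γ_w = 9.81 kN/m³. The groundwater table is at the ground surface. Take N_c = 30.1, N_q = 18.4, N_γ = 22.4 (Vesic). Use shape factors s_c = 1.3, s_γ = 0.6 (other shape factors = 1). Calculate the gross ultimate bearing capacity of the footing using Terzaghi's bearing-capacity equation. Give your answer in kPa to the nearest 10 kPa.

q_ult ≈ 790 kPa

Water table at ground surface, so effective unit weight γ' = 19.4 − 9.81 = 9.59 kN/m³ is used throughout; overburden q = 9.59 × 1.8 = 17.262 kPa; the same γ' applies in the ½γBN_γ term.
Cohesion term c·N_c·s_c = 7.8 × 30.1 × 1.3 = 305.21 kPa; surcharge term q·N_q = 17.262 × 18.4 = 317.62 kPa; self-weight term 0.5·γ·B·N_γ·s_γ = 0.5 × 9.59 × 2.6 × 22.4 × 0.6 = 167.56 kPa.
q_ult = 305.21 + 317.62 + 167.56 = 790.39 kPa.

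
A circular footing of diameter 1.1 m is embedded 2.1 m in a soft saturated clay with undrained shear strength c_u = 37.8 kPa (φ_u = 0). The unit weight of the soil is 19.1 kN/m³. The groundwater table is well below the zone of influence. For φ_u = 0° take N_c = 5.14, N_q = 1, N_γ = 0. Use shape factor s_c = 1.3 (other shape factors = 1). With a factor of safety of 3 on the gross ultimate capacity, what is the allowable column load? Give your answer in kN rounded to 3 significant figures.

q = γ·D_f = 19.1 × 2.1 = 40.11 kPa.
c·N_c·s_c = 37.8 × 5.14 × 1.3 = 252.58 kPa
q·N_q = 40.11 × 1 = 40.11 kPa
q_ult = 252.58 + 40.11 = 292.69 kPa.
Gross allowable pressure q_all = 292.69 / 3 = 97.563 kPa.
Footing area = 0.9503 m², so allowable column load = 97.563 × 0.9503 = 92.714 kN.

P_all ≈ 92.7 kN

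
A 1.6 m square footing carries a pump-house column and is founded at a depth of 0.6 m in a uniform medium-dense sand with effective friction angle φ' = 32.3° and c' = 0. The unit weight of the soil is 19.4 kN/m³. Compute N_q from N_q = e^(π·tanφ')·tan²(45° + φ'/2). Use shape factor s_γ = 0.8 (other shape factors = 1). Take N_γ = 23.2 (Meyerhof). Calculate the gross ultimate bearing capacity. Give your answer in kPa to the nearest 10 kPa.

tan32.3° = 0.6322, so N_q = e^(π×0.6322)·tan²(61.15°) = 7.287 × 3.295 = 24.01.
Effective surcharge at the founding depth q = γ·D_f = 19.4 × 0.6 = 11.64 kPa.
q_ult = q·N_q + 0.5·γ·B·N_γ·s_γ
     = 11.64 × 24.01 + 0.5 × 19.4 × 1.6 × 23.2 × 0.8
     = 279.48 + 288.05 = 567.53 kPa.

q_ult ≈ 570 kPa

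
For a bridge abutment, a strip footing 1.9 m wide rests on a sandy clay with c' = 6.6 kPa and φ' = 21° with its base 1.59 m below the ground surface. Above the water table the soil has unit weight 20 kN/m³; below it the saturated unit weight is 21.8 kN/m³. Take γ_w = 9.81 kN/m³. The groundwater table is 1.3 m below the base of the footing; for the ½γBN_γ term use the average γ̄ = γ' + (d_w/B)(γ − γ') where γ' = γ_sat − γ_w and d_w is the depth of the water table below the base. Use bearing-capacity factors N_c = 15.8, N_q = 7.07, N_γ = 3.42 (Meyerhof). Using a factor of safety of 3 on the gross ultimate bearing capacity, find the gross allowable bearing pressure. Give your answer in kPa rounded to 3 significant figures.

q_all ≈ 129 kPa

q = γ·D_f = 20 × 1.59 = 31.8 kPa.
γ' = 11.99 kN/m³; averaging over the depth B below the base, γ̄ = γ' + (d_w/B)(γ − γ') = 17.471 kN/m³.
c·N_c = 6.6 × 15.8 = 104.28 kPa
q·N_q = 31.8 × 7.07 = 224.83 kPa
0.5·γ·B·N_γ = 0.5 × 17.471 × 1.9 × 3.42 = 56.762 kPa
q_ult = 104.28 + 224.83 + 56.762 = 385.87 kPa.
q_all = 385.87 / 3 = 128.62 kPa.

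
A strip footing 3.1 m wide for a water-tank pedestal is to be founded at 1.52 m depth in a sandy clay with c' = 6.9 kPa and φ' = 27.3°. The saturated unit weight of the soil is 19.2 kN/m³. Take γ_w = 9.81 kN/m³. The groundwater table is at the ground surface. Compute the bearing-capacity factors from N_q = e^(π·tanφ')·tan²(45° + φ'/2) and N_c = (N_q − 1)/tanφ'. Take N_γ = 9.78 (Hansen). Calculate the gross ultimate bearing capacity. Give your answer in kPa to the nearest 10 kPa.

q_ult ≈ 510 kPa

tan27.3° = 0.5161, so N_q = e^(π×0.5161)·tan²(58.65°) = 5.061 × 2.694 = 13.64.
N_c = (13.64 − 1)/tan27.3° = 24.48.
Water table at ground surface, so effective unit weight γ' = 19.2 − 9.81 = 9.39 kN/m³ is used throughout; overburden q = 9.39 × 1.52 = 14.273 kPa; the same γ' applies in the ½γBN_γ term.
Cohesion term c·N_c = 6.9 × 24.481 = 168.92 kPa; surcharge term q·N_q = 14.273 × 13.636 = 194.62 kPa; self-weight term 0.5·γ·B·N_γ = 0.5 × 9.39 × 3.1 × 9.78 = 142.34 kPa.
q_ult = 168.92 + 194.62 + 142.34 = 505.88 kPa.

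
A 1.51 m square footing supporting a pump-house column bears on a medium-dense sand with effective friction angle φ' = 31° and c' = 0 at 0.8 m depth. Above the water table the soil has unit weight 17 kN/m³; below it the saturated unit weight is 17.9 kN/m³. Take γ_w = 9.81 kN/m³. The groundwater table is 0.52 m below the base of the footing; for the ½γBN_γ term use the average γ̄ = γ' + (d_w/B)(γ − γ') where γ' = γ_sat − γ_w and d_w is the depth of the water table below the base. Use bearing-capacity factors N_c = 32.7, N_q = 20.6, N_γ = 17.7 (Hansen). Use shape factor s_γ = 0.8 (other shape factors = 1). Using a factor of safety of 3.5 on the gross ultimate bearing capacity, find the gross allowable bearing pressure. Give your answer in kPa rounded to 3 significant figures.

Effective surcharge at the founding depth q = γ·D_f = 17 × 0.8 = 13.6 kPa.
With d_w = 0.52 m < B, γ̄ = 8.09 + (0.52/1.51) × (17 − 8.09) = 11.158 kN/m³.
q_ult = q·N_q + 0.5·γ·B·N_γ·s_γ
     = 13.6 × 20.6 + 0.5 × 11.158 × 1.51 × 17.7 × 0.8
     = 280.16 + 119.29 = 399.45 kPa.
q_all = 399.45 / 3.5 = 114.13 kPa.

q_all ≈ 114 kPa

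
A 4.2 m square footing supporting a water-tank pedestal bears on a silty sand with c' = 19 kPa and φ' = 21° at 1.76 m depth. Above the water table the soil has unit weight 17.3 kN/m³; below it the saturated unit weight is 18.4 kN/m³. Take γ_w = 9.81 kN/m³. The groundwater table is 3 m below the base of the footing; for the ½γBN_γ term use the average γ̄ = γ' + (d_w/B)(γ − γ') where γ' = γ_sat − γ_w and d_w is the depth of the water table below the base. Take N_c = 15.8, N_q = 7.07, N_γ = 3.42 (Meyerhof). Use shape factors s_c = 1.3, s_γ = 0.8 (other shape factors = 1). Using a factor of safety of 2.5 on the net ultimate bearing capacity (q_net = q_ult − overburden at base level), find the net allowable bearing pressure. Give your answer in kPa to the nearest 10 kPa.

q = γ·D_f = 17.3 × 1.76 = 30.448 kPa.
γ' = 8.59 kN/m³; averaging over the depth B below the base, γ̄ = γ' + (d_w/B)(γ − γ') = 14.811 kN/m³.
c·N_c·s_c = 19 × 15.8 × 1.3 = 390.26 kPa
q·N_q = 30.448 × 7.07 = 215.27 kPa
0.5·γ·B·N_γ·s_γ = 0.5 × 14.811 × 4.2 × 3.42 × 0.8 = 85.101 kPa
q_ult = 390.26 + 215.27 + 85.101 = 690.63 kPa.
q_net = 690.63 − 30.448 = 660.18 kPa.
q_all(net) = 660.18 / 2.5 = 264.07 kPa.

q_all(net) ≈ 260 kPa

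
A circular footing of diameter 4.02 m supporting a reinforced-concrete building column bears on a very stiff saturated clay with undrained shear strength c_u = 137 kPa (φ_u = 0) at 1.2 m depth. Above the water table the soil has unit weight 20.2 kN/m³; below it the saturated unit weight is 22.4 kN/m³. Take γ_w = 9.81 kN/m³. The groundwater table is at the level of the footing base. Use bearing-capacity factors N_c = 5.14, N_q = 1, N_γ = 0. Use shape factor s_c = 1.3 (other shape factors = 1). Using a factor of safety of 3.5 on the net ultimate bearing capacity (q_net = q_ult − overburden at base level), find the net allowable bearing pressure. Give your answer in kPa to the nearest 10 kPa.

Effective surcharge at the founding depth q = γ·D_f = 20.2 × 1.2 = 24.24 kPa.
q_ult = c·N_c·s_c + q·N_q
     = 137 × 5.14 × 1.3 + 24.24 × 1
     = 915.43 + 24.24 = 939.67 kPa.
q_net = 939.67 − 24.24 = 915.43 kPa.
q_all(net) = 915.43 / 3.5 = 261.55 kPa.

q_all(net) ≈ 260 kPa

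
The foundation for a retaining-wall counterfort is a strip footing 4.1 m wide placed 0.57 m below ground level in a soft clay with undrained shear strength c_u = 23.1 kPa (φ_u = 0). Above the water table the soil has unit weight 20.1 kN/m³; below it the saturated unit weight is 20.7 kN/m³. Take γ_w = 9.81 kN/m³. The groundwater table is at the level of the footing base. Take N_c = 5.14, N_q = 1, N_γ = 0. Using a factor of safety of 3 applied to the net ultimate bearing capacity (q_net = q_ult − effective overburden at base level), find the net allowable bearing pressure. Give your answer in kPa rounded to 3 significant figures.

q_all(net) ≈ 39.6 kPa

Overburden at base level: q = 20.1 × 0.57 = 11.457 kPa.
Cohesion term c·N_c = 23.1 × 5.14 = 118.73 kPa; surcharge term q·N_q = 11.457 × 1 = 11.457 kPa.
q_ult = 118.73 + 11.457 = 130.19 kPa.
Net ultimate: q_net = 130.19 − 11.457 = 118.73 kPa.
q_all(net) = 118.73 / 3 = 39.578 kPa.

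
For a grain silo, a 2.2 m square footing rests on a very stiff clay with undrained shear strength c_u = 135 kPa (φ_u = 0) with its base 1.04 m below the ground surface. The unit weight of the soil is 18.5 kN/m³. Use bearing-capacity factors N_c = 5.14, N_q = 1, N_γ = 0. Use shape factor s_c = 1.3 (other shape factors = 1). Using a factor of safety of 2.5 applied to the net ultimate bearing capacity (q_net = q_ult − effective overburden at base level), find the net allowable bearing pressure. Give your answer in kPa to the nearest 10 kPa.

q_all(net) ≈ 360 kPa

q = γ·D_f = 18.5 × 1.04 = 19.24 kPa.
c·N_c·s_c = 135 × 5.14 × 1.3 = 902.07 kPa
q·N_q = 19.24 × 1 = 19.24 kPa
q_ult = 902.07 + 19.24 = 921.31 kPa.
Net ultimate: q_net = 921.31 − 19.24 = 902.07 kPa.
q_all(net) = 902.07 / 2.5 = 360.83 kPa.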